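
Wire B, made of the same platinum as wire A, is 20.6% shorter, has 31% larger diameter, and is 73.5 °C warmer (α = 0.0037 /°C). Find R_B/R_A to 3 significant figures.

0.589

R ∝ ρL/d² with ρ ∝ (1+αΔT), so R_B/R_A = (1 − 20.6/100) × (1 + 31/100)⁻² × (1 + 0.0037×73.5)
= 0.794 × 0.5827 × 1.272 = 0.589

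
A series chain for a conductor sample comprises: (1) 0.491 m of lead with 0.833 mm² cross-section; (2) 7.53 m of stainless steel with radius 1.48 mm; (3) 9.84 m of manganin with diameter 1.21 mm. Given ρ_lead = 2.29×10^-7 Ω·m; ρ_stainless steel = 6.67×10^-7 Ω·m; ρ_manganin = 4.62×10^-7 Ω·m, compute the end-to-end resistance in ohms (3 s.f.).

4.82 Ω

Seg 1: A = 0.833 mm² = 8.330e-07 m²
R_1 = (2.29×10^-7)(0.491)/(8.330e-07) = 0.135 Ω
Seg 2: A = πr² = π(1.4800e-03 m)² = 6.881e-06 m²
R_2 = (6.67×10^-7)(7.53)/(6.881e-06) = 0.7299 Ω
Seg 3: A = π(d/2)² = π(6.0500e-04 m)² = 1.150e-06 m²
R_3 = (4.62×10^-7)(9.84)/(1.150e-06) = 3.953 Ω
R_total = R_1 + R_2 + R_3 = 4.82 Ω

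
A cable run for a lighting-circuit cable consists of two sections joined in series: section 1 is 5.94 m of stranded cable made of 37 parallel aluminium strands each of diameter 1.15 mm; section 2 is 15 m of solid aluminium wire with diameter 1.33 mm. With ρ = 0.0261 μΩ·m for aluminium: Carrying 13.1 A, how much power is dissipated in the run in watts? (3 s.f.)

ρ = 0.0261 μΩ·m = 2.61×10^-8 Ω·m
Section 1: A_strand = π(5.7500e-04)² = 1.039e-06 m²; R₁ = ρL/(N·A_s) = (2.61×10^-8)(5.94)/(37×1.039e-06) = 0.004034 Ω
Section 2: A = π(d/2)² = π(6.6500e-04 m)² = 1.389e-06 m²
R₂ = (2.61×10^-8)(15)/(1.389e-06) = 0.2818 Ω
R = R₁ + R₂ = 0.2858 Ω
P = I²R = (13.1)² × 0.2858 = 49.1 W

49.1 W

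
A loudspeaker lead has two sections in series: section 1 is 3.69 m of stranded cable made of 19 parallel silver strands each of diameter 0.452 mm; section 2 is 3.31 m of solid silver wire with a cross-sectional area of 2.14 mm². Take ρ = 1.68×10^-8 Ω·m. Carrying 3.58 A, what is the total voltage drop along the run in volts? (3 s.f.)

0.166 V

Section 1: A_strand = π(2.2600e-04)² = 1.605e-07 m²; R₁ = ρL/(N·A_s) = (1.68×10^-8)(3.69)/(19×1.605e-07) = 0.02033 Ω
Section 2: A = 2.14 mm² = 2.140e-06 m²
R₂ = (1.68×10^-8)(3.31)/(2.140e-06) = 0.02599 Ω
R = R₁ + R₂ = 0.04632 Ω
V = IR = 3.58 × 0.04632 = 0.166 V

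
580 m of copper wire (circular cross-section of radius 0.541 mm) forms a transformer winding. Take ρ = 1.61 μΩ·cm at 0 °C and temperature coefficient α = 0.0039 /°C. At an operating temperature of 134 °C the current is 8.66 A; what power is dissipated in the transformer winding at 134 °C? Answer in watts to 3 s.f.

1160 W

ρ = 1.61 μΩ·cm = 1.61×10^-8 Ω·m
A = πr² = π(5.4100e-04 m)² = 9.195e-07 m²
R₍0₎ = ρL/A = (1.61×10^-8)(580)/(9.195e-07) = 10.16 Ω
R₍134₎ = R₍0₎(1 + αΔT) = 10.16 × (1 + 0.0039×134) = 15.46 Ω
P = I²R = (8.66)² × 15.46 = 1160 W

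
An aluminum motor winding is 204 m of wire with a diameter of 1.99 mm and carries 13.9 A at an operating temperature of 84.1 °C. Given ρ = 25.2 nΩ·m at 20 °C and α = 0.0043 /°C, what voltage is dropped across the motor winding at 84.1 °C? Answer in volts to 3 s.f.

ρ = 25.2 nΩ·m = 2.52×10^-8 Ω·m
A = π(d/2)² = π(9.9500e-04 m)² = 3.110e-06 m²
R₍20₎ = ρL/A = (2.52×10^-8)(204)/(3.110e-06) = 1.653 Ω
R₍84.1₎ = R₍20₎(1 + αΔT) = 1.653 × (1 + 0.0043×64.1) = 2.108 Ω
V = IR = 13.9 × 2.108 = 29.3 V

29.3 V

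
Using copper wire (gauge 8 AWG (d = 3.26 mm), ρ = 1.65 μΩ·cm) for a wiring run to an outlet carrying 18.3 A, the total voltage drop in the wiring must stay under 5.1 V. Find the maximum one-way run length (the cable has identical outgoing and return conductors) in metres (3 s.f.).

70.5 m

ρ = 1.65 μΩ·cm = 1.65×10^-8 Ω·m
A = π(3.26/2 mm)² = π(1.6300e-03 m)² = 8.347e-06 m²
L_max = V_max·A/(2·ρI) = (5.1)(8.347e-06)/(2×1.65×10^-8×18.3) = 70.5 m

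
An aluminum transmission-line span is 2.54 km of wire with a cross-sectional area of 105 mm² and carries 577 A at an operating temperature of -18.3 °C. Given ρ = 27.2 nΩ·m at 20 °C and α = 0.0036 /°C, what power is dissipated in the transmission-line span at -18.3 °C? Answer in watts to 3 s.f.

1.89×10^5 W

ρ = 27.2 nΩ·m = 2.72×10^-8 Ω·m
A = 105 mm² = 1.050e-04 m²
R₍20₎ = ρL/A = (2.72×10^-8)(2540)/(1.050e-04) = 0.658 Ω
R₍-18.3₎ = R₍20₎(1 + αΔT) = 0.658 × (1 + 0.0036×-38.3) = 0.5673 Ω
P = I²R = (577)² × 0.5673 = 1.89×10^5 W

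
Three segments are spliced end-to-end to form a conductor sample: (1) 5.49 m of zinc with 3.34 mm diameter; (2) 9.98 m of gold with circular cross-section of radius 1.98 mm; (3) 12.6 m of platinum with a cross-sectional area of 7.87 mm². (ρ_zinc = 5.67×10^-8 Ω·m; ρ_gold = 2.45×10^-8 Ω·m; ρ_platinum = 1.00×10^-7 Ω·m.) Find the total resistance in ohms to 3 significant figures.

Seg 1: A = π(d/2)² = π(1.6700e-03 m)² = 8.762e-06 m²
R_1 = (5.67×10^-8)(5.49)/(8.762e-06) = 0.03553 Ω
Seg 2: A = πr² = π(1.9800e-03 m)² = 1.232e-05 m²
R_2 = (2.45×10^-8)(9.98)/(1.232e-05) = 0.01985 Ω
Seg 3: A = 7.87 mm² = 7.870e-06 m²
R_3 = (1.00×10^-7)(12.6)/(7.870e-06) = 0.1601 Ω
R_total = R_1 + R_2 + R_3 = 0.215 Ω

0.215 Ω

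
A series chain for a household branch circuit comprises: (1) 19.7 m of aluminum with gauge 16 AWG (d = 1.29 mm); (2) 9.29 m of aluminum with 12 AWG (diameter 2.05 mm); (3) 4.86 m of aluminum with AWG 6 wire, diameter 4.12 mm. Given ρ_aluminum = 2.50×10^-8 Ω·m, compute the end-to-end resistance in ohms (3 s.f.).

0.456 Ω

Seg 1: A = π(1.29/2 mm)² = π(6.4500e-04 m)² = 1.307e-06 m²
R_1 = (2.50×10^-8)(19.7)/(1.307e-06) = 0.3768 Ω
Seg 2: A = π(2.05/2 mm)² = π(1.0250e-03 m)² = 3.301e-06 m²
R_2 = (2.50×10^-8)(9.29)/(3.301e-06) = 0.07037 Ω
Seg 3: A = π(4.12/2 mm)² = π(2.0600e-03 m)² = 1.333e-05 m²
R_3 = (2.50×10^-8)(4.86)/(1.333e-05) = 0.009114 Ω
R_total = R_1 + R_2 + R_3 = 0.456 Ω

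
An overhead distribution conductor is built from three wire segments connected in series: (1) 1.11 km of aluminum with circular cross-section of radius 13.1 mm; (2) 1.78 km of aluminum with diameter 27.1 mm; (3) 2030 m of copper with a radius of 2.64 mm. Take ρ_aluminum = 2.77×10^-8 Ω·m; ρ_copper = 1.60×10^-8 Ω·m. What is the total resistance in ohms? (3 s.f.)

1.63 Ω

Seg 1: A = πr² = π(1.3100e-02 m)² = 5.391e-04 m²
R_1 = (2.77×10^-8)(1110)/(5.391e-04) = 0.05703 Ω
Seg 2: A = π(d/2)² = π(1.3550e-02 m)² = 5.768e-04 m²
R_2 = (2.77×10^-8)(1780)/(5.768e-04) = 0.08548 Ω
Seg 3: A = πr² = π(2.6400e-03 m)² = 2.190e-05 m²
R_3 = (1.60×10^-8)(2030)/(2.190e-05) = 1.483 Ω
R_total = R_1 + R_2 + R_3 = 1.63 Ω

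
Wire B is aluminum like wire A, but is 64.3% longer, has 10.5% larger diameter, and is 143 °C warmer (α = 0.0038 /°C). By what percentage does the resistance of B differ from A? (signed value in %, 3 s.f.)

R ∝ ρL/d² with ρ ∝ (1+αΔT), so R_B/R_A = (1 + 64.3/100) × (1 + 10.5/100)⁻² × (1 + 0.0038×143)
= 1.643 × 0.819 × 1.543 = 2.077
(R_B − R_A)/R_A = 2.077 − 1 = 108%

108%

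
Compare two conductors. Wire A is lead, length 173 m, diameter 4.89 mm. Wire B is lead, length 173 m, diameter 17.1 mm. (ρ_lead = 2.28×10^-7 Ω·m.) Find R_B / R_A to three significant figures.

R ∝ ρL/d², so R_B/R_A = (d_A/d_B)²
= (4.89/17.1)² = 0.0818

0.0818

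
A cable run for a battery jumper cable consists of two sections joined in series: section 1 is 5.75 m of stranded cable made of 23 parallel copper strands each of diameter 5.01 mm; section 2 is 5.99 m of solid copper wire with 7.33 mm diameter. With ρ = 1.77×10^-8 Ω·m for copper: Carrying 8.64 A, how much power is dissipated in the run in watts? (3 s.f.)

0.204 W

Section 1: A_strand = π(2.5050e-03)² = 1.971e-05 m²; R₁ = ρL/(N·A_s) = (1.77×10^-8)(5.75)/(23×1.971e-05) = 2.245×10^-4 Ω
Section 2: A = π(d/2)² = π(3.6650e-03 m)² = 4.220e-05 m²
R₂ = (1.77×10^-8)(5.99)/(4.220e-05) = 0.002512 Ω
R = R₁ + R₂ = 0.002737 Ω
P = I²R = (8.64)² × 0.002737 = 0.204 W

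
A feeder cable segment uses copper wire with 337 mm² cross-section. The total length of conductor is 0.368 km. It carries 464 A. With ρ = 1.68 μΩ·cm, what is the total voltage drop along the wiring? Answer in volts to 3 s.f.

8.51 V

ρ = 1.68 μΩ·cm = 1.68×10^-8 Ω·m
A = 337 mm² = 3.370e-04 m²
R = ρL/A = (1.68×10^-8)(368)/(3.370e-04) = 0.01835 Ω
V = IR = 464 × 0.01835 = 8.51 V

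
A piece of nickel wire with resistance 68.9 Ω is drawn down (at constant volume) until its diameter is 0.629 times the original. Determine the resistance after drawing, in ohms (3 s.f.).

Volume constant ⇒ L' = L/r² with r = 0.629. R' = ρL'/A' = ρ(L/r²)/(πr²d₀²/4) = R/r⁴.
R' = 6.388 × 68.9 = 440 Ω

440 Ω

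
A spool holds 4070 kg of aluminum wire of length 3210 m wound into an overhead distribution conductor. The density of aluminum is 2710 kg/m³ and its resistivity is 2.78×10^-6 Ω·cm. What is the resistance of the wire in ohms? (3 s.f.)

ρ = 2.78×10^-6 Ω·cm = 2.78×10^-8 Ω·m
A = m/(density·L) = 4070/(2710×3210) = 4.6786e-04 m²
R = ρL/A = (2.78×10^-8)(3210)/(4.6786e-04) = 0.191 Ω

0.191 Ω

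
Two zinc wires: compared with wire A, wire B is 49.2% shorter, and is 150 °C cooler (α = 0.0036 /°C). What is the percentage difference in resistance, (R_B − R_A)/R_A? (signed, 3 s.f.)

-76.6%

R ∝ ρL/d² with ρ ∝ (1+αΔT), so R_B/R_A = (1 − 49.2/100) × (1 − 0.0036×150)
= 0.508 × 0.46 = 0.2337
(R_B − R_A)/R_A = 0.2337 − 1 = -76.6%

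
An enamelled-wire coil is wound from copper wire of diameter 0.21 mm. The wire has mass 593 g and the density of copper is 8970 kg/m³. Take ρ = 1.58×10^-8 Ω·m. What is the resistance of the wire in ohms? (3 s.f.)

A = π(d/2)² = π(1.0500e-04 m)² = 3.4636e-08 m²
L = m/(density·A) = 0.593/(8970×3.4636e-08) = 1909 m
R = ρL/A = (1.58×10^-8)(1909)/(3.4636e-08) = 871 Ω

871 Ω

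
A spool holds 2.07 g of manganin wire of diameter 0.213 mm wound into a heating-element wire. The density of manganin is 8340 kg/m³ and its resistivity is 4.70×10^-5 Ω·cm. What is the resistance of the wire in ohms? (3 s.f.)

91.9 Ω

ρ = 4.70×10^-5 Ω·cm = 4.70×10^-7 Ω·m
A = π(d/2)² = π(1.0650e-04 m)² = 3.5633e-08 m²
L = m/(density·A) = 0.00207/(8340×3.5633e-08) = 6.966 m
R = ρL/A = (4.70×10^-7)(6.966)/(3.5633e-08) = 91.9 Ω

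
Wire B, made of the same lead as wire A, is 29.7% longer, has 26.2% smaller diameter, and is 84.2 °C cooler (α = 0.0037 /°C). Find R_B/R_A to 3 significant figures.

1.64

R ∝ ρL/d² with ρ ∝ (1+αΔT), so R_B/R_A = (1 + 29.7/100) × (1 − 26.2/100)⁻² × (1 − 0.0037×84.2)
= 1.297 × 1.836 × 0.6885 = 1.64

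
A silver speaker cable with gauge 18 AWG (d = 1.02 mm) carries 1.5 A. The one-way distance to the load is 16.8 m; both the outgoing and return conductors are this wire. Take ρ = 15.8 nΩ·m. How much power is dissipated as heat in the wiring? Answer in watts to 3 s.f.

1.46 W

ρ = 15.8 nΩ·m = 1.58×10^-8 Ω·m
A = π(1.02/2 mm)² = π(5.1000e-04 m)² = 8.171e-07 m²
Total conductor length (both ways) L = 2 × 16.8 = 33.6 m
R = ρL/A = (1.58×10^-8)(33.6)/(8.171e-07) = 0.6497 Ω
P = I²R = (1.5)² × 0.6497 = 1.46 W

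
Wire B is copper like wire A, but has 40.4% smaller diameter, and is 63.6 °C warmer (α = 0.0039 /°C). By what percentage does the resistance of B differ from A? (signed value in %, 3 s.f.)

251%

R ∝ ρL/d² with ρ ∝ (1+αΔT), so R_B/R_A = (1 − 40.4/100)⁻² × (1 + 0.0039×63.6)
= 2.815 × 1.248 = 3.514
(R_B − R_A)/R_A = 3.514 − 1 = 251%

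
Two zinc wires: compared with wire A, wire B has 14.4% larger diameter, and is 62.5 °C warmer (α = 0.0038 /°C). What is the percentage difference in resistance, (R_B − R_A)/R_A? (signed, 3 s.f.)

R ∝ ρL/d² with ρ ∝ (1+αΔT), so R_B/R_A = (1 + 14.4/100)⁻² × (1 + 0.0038×62.5)
= 0.7641 × 1.238 = 0.9456
(R_B − R_A)/R_A = 0.9456 − 1 = -5.44%

-5.44%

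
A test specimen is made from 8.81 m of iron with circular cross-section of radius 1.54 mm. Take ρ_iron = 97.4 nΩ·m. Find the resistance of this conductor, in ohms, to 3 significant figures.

0.115 Ω

ρ = 97.4 nΩ·m = 9.74×10^-8 Ω·m
A = πr² = π(1.5400e-03 m)² = 7.451e-06 m²
R = ρL/A = (9.74×10^-8)(8.81 m)/(7.451e-06 m²) = 0.115 Ω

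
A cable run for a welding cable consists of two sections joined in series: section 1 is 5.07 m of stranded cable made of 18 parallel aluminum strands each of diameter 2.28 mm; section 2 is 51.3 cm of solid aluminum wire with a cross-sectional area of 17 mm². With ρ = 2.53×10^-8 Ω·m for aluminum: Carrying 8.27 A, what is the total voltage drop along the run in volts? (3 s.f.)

0.0207 V

Section 1: A_strand = π(1.1400e-03)² = 4.083e-06 m²; R₁ = ρL/(N·A_s) = (2.53×10^-8)(5.07)/(18×4.083e-06) = 0.001745 Ω
Section 2: A = 17 mm² = 1.700e-05 m²
R₂ = (2.53×10^-8)(0.513)/(1.700e-05) = 7.635×10^-4 Ω
R = R₁ + R₂ = 0.002509 Ω
V = IR = 8.27 × 0.002509 = 0.0207 V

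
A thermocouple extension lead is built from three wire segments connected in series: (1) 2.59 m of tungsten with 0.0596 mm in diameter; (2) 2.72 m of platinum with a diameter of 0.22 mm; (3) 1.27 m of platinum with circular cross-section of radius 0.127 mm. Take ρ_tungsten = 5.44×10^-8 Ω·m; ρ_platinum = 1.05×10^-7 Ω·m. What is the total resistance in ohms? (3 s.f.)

Seg 1: A = π(d/2)² = π(2.9800e-05 m)² = 2.790e-09 m²
R_1 = (5.44×10^-8)(2.59)/(2.790e-09) = 50.5 Ω
Seg 2: A = π(d/2)² = π(1.1000e-04 m)² = 3.801e-08 m²
R_2 = (1.05×10^-7)(2.72)/(3.801e-08) = 7.513 Ω
Seg 3: A = πr² = π(1.2700e-04 m)² = 5.067e-08 m²
R_3 = (1.05×10^-7)(1.27)/(5.067e-08) = 2.632 Ω
R_total = R_1 + R_2 + R_3 = 60.6 Ω

60.6 Ω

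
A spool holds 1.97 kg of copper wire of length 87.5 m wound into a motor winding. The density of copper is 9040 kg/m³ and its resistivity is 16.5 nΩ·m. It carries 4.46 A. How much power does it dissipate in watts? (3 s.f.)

11.5 W

ρ = 16.5 nΩ·m = 1.65×10^-8 Ω·m
A = m/(density·L) = 1.97/(9040×87.5) = 2.4905e-06 m²
R = ρL/A = (1.65×10^-8)(87.5)/(2.4905e-06) = 0.5797 Ω
P = I²R = (4.46)² × 0.5797 = 11.5 W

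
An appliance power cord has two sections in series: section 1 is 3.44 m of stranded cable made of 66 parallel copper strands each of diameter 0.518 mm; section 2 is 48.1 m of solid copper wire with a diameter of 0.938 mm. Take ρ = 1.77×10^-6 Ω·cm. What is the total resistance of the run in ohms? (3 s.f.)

ρ = 1.77×10^-6 Ω·cm = 1.77×10^-8 Ω·m
Section 1: A_strand = π(2.5900e-04)² = 2.107e-07 m²; R₁ = ρL/(N·A_s) = (1.77×10^-8)(3.44)/(66×2.107e-07) = 0.004378 Ω
Section 2: A = π(d/2)² = π(4.6900e-04 m)² = 6.910e-07 m²
R₂ = (1.77×10^-8)(48.1)/(6.910e-07) = 1.232 Ω
R = R₁ + R₂ = 1.24 Ω

1.24 Ω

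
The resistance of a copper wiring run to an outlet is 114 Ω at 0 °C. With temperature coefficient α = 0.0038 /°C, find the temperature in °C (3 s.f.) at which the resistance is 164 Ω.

115 °C

R = R₀(1 + α(T − T₀)) ⇒ T = T₀ + (R/R₀ − 1)/α
T = 0 + (164/114 − 1)/0.0038 = 0 + (0.4386)/0.0038 = 115 °C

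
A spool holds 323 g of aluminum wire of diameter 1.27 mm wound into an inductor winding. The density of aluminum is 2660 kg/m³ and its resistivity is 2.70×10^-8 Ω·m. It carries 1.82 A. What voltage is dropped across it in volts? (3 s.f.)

A = π(d/2)² = π(6.3500e-04 m)² = 1.2668e-06 m²
L = m/(density·A) = 0.323/(2660×1.2668e-06) = 95.86 m
R = ρL/A = (2.70×10^-8)(95.86)/(1.2668e-06) = 2.043 Ω
V = IR = 1.82 × 2.043 = 3.72 V

3.72 V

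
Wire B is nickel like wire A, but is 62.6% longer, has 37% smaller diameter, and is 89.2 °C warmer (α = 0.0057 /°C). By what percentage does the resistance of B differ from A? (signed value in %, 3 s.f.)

518%

R ∝ ρL/d² with ρ ∝ (1+αΔT), so R_B/R_A = (1 + 62.6/100) × (1 − 37/100)⁻² × (1 + 0.0057×89.2)
= 1.626 × 2.519 × 1.508 = 6.18
(R_B − R_A)/R_A = 6.18 − 1 = 518%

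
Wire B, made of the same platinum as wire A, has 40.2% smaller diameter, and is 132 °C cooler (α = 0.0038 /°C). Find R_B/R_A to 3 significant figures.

1.39

R ∝ ρL/d² with ρ ∝ (1+αΔT), so R_B/R_A = (1 − 40.2/100)⁻² × (1 − 0.0038×132)
= 2.796 × 0.4984 = 1.39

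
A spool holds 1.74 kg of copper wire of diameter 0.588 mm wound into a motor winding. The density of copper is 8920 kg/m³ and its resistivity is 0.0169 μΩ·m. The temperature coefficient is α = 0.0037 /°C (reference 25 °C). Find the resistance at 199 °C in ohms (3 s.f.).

73.5 Ω

ρ = 0.0169 μΩ·m = 1.69×10^-8 Ω·m
A = π(d/2)² = π(2.9400e-04 m)² = 2.7155e-07 m²
L = m/(density·A) = 1.74/(8920×2.7155e-07) = 718.4 m
R = ρL/A = (1.69×10^-8)(718.4)/(2.7155e-07) = 44.71 Ω
R(199 °C) = 44.71 × (1 + 0.0037×174) = 73.5 Ω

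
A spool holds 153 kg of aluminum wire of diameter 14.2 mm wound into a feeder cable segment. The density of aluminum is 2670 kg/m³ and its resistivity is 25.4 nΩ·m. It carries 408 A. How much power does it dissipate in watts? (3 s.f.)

ρ = 25.4 nΩ·m = 2.54×10^-8 Ω·m
A = π(d/2)² = π(7.1000e-03 m)² = 1.5837e-04 m²
L = m/(density·A) = 153/(2670×1.5837e-04) = 361.8 m
R = ρL/A = (2.54×10^-8)(361.8)/(1.5837e-04) = 0.05803 Ω
P = I²R = (408)² × 0.05803 = 9660 W

9660 W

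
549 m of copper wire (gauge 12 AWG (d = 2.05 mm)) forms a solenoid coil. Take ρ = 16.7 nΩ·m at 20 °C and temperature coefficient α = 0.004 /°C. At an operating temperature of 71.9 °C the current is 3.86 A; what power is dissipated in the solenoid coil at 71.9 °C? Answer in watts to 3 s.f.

ρ = 16.7 nΩ·m = 1.67×10^-8 Ω·m
A = π(2.05/2 mm)² = π(1.0250e-03 m)² = 3.301e-06 m²
R₍20₎ = ρL/A = (1.67×10^-8)(549)/(3.301e-06) = 2.778 Ω
R₍71.9₎ = R₍20₎(1 + αΔT) = 2.778 × (1 + 0.004×51.9) = 3.354 Ω
P = I²R = (3.86)² × 3.354 = 50.0 W

50.0 W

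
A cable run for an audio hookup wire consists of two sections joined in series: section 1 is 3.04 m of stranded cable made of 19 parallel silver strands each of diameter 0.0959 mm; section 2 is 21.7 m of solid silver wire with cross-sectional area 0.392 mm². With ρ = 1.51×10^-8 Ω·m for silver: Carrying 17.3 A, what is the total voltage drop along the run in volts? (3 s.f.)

Section 1: A_strand = π(4.7950e-05)² = 7.223e-09 m²; R₁ = ρL/(N·A_s) = (1.51×10^-8)(3.04)/(19×7.223e-09) = 0.3345 Ω
Section 2: A = 0.392 mm² = 3.920e-07 m²
R₂ = (1.51×10^-8)(21.7)/(3.920e-07) = 0.8359 Ω
R = R₁ + R₂ = 1.17 Ω
V = IR = 17.3 × 1.17 = 20.2 V

20.2 V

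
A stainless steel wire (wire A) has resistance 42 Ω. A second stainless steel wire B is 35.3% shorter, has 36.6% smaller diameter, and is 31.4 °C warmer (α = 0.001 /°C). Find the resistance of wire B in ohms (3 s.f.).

69.7 Ω

R ∝ ρL/d² with ρ ∝ (1+αΔT), so R_B/R_A = (1 − 35.3/100) × (1 − 36.6/100)⁻² × (1 + 0.001×31.4)
= 0.647 × 2.488 × 1.031 = 1.66
R_B = 1.66 × 42 = 69.7 Ω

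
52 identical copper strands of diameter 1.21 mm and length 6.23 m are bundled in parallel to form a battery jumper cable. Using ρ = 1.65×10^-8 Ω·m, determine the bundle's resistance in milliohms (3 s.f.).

1.72 mΩ

A_strand = π(6.0500e-04 m)² = 1.150e-06 m²
R_strand = ρL/A = (1.65×10^-8)(6.23)/(1.150e-06) = 0.08939 Ω
R_total = R_strand/N = 0.08939/52 = 1.72 mΩ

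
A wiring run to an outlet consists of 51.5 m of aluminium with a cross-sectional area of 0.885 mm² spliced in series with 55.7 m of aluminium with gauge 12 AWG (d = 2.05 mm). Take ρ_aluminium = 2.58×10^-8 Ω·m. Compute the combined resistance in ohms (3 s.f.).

Segment 1: A = 0.885 mm² = 8.850e-07 m²
R₁ = ρL/A = (2.58×10^-8)(51.5)/(8.850e-07) = 1.501 Ω
Segment 2: A = π(2.05/2 mm)² = π(1.0250e-03 m)² = 3.301e-06 m²
R₂ = (2.58×10^-8)(55.7)/(3.301e-06) = 0.4354 Ω
R = R₁ + R₂ = 1.94 Ω

1.94 Ω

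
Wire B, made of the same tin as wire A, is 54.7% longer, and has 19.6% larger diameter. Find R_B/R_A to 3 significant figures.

R ∝ L/d², so R_B/R_A = (1 + 54.7/100) × (1 + 19.6/100)⁻²
= 1.547 × 0.6991 = 1.08

1.08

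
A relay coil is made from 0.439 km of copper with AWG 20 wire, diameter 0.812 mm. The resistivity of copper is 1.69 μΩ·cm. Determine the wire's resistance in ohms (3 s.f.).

14.3 Ω

ρ = 1.69 μΩ·cm = 1.69×10^-8 Ω·m
A = π(0.812/2 mm)² = π(4.0600e-04 m)² = 5.178e-07 m²
R = ρL/A = (1.69×10^-8)(439 m)/(5.178e-07 m²) = 14.3 Ω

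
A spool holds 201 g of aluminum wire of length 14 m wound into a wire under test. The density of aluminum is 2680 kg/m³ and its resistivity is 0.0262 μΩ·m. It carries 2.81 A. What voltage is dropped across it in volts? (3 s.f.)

0.192 V

ρ = 0.0262 μΩ·m = 2.62×10^-8 Ω·m
A = m/(density·L) = 0.201/(2680×14) = 5.3571e-06 m²
R = ρL/A = (2.62×10^-8)(14)/(5.3571e-06) = 0.06847 Ω
V = IR = 2.81 × 0.06847 = 0.192 V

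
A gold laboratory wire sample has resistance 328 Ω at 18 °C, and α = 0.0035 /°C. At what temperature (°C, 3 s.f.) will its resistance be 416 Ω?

R = R₀(1 + α(T − T₀)) ⇒ T = T₀ + (R/R₀ − 1)/α
T = 18 + (416/328 − 1)/0.0035 = 18 + (0.2683)/0.0035 = 94.7 °C

94.7 °C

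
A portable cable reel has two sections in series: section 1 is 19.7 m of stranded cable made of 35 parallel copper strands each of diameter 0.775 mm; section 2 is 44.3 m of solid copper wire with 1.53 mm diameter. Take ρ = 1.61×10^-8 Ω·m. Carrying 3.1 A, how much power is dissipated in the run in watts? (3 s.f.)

3.91 W

Section 1: A_strand = π(3.8750e-04)² = 4.717e-07 m²; R₁ = ρL/(N·A_s) = (1.61×10^-8)(19.7)/(35×4.717e-07) = 0.01921 Ω
Section 2: A = π(d/2)² = π(7.6500e-04 m)² = 1.839e-06 m²
R₂ = (1.61×10^-8)(44.3)/(1.839e-06) = 0.3879 Ω
R = R₁ + R₂ = 0.4071 Ω
P = I²R = (3.1)² × 0.4071 = 3.91 W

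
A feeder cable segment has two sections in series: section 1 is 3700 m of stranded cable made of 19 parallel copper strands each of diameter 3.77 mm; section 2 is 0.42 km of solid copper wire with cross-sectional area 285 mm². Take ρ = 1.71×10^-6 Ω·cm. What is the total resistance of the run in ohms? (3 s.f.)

0.324 Ω

ρ = 1.71×10^-6 Ω·cm = 1.71×10^-8 Ω·m
Section 1: A_strand = π(1.8850e-03)² = 1.116e-05 m²; R₁ = ρL/(N·A_s) = (1.71×10^-8)(3700)/(19×1.116e-05) = 0.2983 Ω
Section 2: A = 285 mm² = 2.850e-04 m²
R₂ = (1.71×10^-8)(420)/(2.850e-04) = 0.0252 Ω
R = R₁ + R₂ = 0.324 Ω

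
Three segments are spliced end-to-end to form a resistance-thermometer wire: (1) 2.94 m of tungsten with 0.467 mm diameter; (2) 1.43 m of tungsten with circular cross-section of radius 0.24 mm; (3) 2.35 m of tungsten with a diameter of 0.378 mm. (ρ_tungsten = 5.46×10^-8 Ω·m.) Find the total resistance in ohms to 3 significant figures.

Seg 1: A = π(d/2)² = π(2.3350e-04 m)² = 1.713e-07 m²
R_1 = (5.46×10^-8)(2.94)/(1.713e-07) = 0.9372 Ω
Seg 2: A = πr² = π(2.4000e-04 m)² = 1.810e-07 m²
R_2 = (5.46×10^-8)(1.43)/(1.810e-07) = 0.4315 Ω
Seg 3: A = π(d/2)² = π(1.8900e-04 m)² = 1.122e-07 m²
R_3 = (5.46×10^-8)(2.35)/(1.122e-07) = 1.143 Ω
R_total = R_1 + R_2 + R_3 = 2.51 Ω

2.51 Ω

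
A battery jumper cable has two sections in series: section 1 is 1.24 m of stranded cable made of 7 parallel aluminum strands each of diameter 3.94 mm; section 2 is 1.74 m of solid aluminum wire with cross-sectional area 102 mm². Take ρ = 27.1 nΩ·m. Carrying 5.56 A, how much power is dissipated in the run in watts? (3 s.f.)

ρ = 27.1 nΩ·m = 2.71×10^-8 Ω·m
Section 1: A_strand = π(1.9700e-03)² = 1.219e-05 m²; R₁ = ρL/(N·A_s) = (2.71×10^-8)(1.24)/(7×1.219e-05) = 3.937×10^-4 Ω
Section 2: A = 102 mm² = 1.020e-04 m²
R₂ = (2.71×10^-8)(1.74)/(1.020e-04) = 4.623×10^-4 Ω
R = R₁ + R₂ = 8.560×10^-4 Ω
P = I²R = (5.56)² × 8.560×10^-4 = 0.0265 W

0.0265 W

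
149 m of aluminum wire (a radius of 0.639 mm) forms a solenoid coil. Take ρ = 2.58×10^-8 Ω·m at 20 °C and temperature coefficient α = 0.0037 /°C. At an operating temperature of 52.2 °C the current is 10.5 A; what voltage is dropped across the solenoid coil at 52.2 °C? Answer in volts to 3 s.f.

35.2 V

A = πr² = π(6.3900e-04 m)² = 1.283e-06 m²
R₍20₎ = ρL/A = (2.58×10^-8)(149)/(1.283e-06) = 2.997 Ω
R₍52.2₎ = R₍20₎(1 + αΔT) = 2.997 × (1 + 0.0037×32.2) = 3.354 Ω
V = IR = 10.5 × 3.354 = 35.2 V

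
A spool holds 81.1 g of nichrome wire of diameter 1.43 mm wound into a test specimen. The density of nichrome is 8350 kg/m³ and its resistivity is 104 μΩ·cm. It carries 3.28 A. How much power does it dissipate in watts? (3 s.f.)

ρ = 104 μΩ·cm = 1.04×10^-6 Ω·m
A = π(d/2)² = π(7.1500e-04 m)² = 1.6061e-06 m²
L = m/(density·A) = 0.0811/(8350×1.6061e-06) = 6.047 m
R = ρL/A = (1.04×10^-6)(6.047)/(1.6061e-06) = 3.916 Ω
P = I²R = (3.28)² × 3.916 = 42.1 W

42.1 W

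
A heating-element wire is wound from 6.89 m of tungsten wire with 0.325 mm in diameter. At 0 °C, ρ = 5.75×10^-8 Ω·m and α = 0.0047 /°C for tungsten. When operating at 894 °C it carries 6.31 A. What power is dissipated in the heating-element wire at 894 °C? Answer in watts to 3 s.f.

989 W

A = π(d/2)² = π(1.6250e-04 m)² = 8.296e-08 m²
R₍0₎ = ρL/A = (5.75×10^-8)(6.89)/(8.296e-08) = 4.776 Ω
R₍894₎ = R₍0₎(1 + αΔT) = 4.776 × (1 + 0.0047×894) = 24.84 Ω
P = I²R = (6.31)² × 24.84 = 989 W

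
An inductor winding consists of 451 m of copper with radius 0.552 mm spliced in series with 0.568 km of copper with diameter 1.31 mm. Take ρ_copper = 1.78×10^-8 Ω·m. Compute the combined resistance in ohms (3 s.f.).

15.9 Ω

Segment 1: A = πr² = π(5.5200e-04 m)² = 9.573e-07 m²
R₁ = ρL/A = (1.78×10^-8)(451)/(9.573e-07) = 8.386 Ω
Segment 2: A = π(d/2)² = π(6.5500e-04 m)² = 1.348e-06 m²
R₂ = (1.78×10^-8)(568)/(1.348e-06) = 7.501 Ω
R = R₁ + R₂ = 15.9 Ω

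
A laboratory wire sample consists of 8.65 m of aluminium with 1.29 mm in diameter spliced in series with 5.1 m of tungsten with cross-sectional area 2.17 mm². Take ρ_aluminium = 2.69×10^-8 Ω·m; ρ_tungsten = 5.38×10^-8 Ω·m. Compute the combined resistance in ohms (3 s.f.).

0.304 Ω

Segment 1: A = π(d/2)² = π(6.4500e-04 m)² = 1.307e-06 m²
R₁ = ρL/A = (2.69×10^-8)(8.65)/(1.307e-06) = 0.178 Ω
Segment 2: A = 2.17 mm² = 2.170e-06 m²
R₂ = (5.38×10^-8)(5.1)/(2.170e-06) = 0.1264 Ω
R = R₁ + R₂ = 0.304 Ω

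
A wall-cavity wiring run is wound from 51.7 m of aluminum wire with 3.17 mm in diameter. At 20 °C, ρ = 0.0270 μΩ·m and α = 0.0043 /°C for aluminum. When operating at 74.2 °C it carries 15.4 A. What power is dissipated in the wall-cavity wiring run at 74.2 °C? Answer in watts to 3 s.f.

ρ = 0.0270 μΩ·m = 2.70×10^-8 Ω·m
A = π(d/2)² = π(1.5850e-03 m)² = 7.892e-06 m²
R₍20₎ = ρL/A = (2.70×10^-8)(51.7)/(7.892e-06) = 0.1769 Ω
R₍74.2₎ = R₍20₎(1 + αΔT) = 0.1769 × (1 + 0.0043×54.2) = 0.2181 Ω
P = I²R = (15.4)² × 0.2181 = 51.7 W

51.7 W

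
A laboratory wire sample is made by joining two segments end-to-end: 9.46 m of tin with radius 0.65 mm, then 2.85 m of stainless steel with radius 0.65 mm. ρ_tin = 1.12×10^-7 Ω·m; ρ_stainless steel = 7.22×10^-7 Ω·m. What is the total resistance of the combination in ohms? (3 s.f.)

2.35 Ω

Segment 1: A = πr² = π(6.5000e-04 m)² = 1.327e-06 m²
R₁ = ρL/A = (1.12×10^-7)(9.46)/(1.327e-06) = 0.7982 Ω
R₂ = (7.22×10^-7)(2.85)/(1.327e-06) = 1.55 Ω
R = R₁ + R₂ = 2.35 Ω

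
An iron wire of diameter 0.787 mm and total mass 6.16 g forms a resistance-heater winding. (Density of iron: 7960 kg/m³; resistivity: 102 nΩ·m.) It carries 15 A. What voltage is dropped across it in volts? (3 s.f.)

5.00 V

ρ = 102 nΩ·m = 1.02×10^-7 Ω·m
A = π(d/2)² = π(3.9350e-04 m)² = 4.8645e-07 m²
L = m/(density·A) = 0.00616/(7960×4.8645e-07) = 1.591 m
R = ρL/A = (1.02×10^-7)(1.591)/(4.8645e-07) = 0.3336 Ω
V = IR = 15 × 0.3336 = 5.00 V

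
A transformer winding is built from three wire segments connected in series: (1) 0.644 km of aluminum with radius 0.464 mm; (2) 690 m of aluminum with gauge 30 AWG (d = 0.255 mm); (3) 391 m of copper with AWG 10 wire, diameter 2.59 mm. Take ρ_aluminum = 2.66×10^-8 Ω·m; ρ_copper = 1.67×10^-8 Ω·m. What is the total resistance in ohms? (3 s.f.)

386 Ω

Seg 1: A = πr² = π(4.6400e-04 m)² = 6.764e-07 m²
R_1 = (2.66×10^-8)(644)/(6.764e-07) = 25.33 Ω
Seg 2: A = π(0.255/2 mm)² = π(1.2750e-04 m)² = 5.107e-08 m²
R_2 = (2.66×10^-8)(690)/(5.107e-08) = 359.4 Ω
Seg 3: A = π(2.59/2 mm)² = π(1.2950e-03 m)² = 5.269e-06 m²
R_3 = (1.67×10^-8)(391)/(5.269e-06) = 1.239 Ω
R_total = R_1 + R_2 + R_3 = 386 Ω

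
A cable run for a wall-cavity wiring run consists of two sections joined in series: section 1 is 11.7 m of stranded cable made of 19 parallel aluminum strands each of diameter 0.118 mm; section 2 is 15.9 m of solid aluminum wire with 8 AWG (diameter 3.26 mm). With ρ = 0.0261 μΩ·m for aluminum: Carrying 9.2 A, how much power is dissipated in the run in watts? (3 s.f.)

ρ = 0.0261 μΩ·m = 2.61×10^-8 Ω·m
Section 1: A_strand = π(5.9000e-05)² = 1.094e-08 m²; R₁ = ρL/(N·A_s) = (2.61×10^-8)(11.7)/(19×1.094e-08) = 1.47 Ω
Section 2: A = π(3.26/2 mm)² = π(1.6300e-03 m)² = 8.347e-06 m²
R₂ = (2.61×10^-8)(15.9)/(8.347e-06) = 0.04972 Ω
R = R₁ + R₂ = 1.519 Ω
P = I²R = (9.2)² × 1.519 = 129 W

129 W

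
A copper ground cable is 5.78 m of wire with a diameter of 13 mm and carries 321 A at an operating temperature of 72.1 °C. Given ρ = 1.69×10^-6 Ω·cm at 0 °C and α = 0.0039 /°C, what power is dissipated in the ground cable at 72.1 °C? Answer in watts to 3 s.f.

ρ = 1.69×10^-6 Ω·cm = 1.69×10^-8 Ω·m
A = π(d/2)² = π(6.5000e-03 m)² = 1.327e-04 m²
R₍0₎ = ρL/A = (1.69×10^-8)(5.78)/(1.327e-04) = 7.359×10^-4 Ω
R₍72.1₎ = R₍0₎(1 + αΔT) = 7.359×10^-4 × (1 + 0.0039×72.1) = 9.429×10^-4 Ω
P = I²R = (321)² × 9.429×10^-4 = 97.2 W

97.2 W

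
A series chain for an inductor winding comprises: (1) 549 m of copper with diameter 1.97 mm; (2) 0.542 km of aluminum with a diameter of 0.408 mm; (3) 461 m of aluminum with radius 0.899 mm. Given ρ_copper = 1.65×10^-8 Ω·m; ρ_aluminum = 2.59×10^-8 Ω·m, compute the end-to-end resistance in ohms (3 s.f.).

Seg 1: A = π(d/2)² = π(9.8500e-04 m)² = 3.048e-06 m²
R_1 = (1.65×10^-8)(549)/(3.048e-06) = 2.972 Ω
Seg 2: A = π(d/2)² = π(2.0400e-04 m)² = 1.307e-07 m²
R_2 = (2.59×10^-8)(542)/(1.307e-07) = 107.4 Ω
Seg 3: A = πr² = π(8.9900e-04 m)² = 2.539e-06 m²
R_3 = (2.59×10^-8)(461)/(2.539e-06) = 4.703 Ω
R_total = R_1 + R_2 + R_3 = 115 Ω

115 Ω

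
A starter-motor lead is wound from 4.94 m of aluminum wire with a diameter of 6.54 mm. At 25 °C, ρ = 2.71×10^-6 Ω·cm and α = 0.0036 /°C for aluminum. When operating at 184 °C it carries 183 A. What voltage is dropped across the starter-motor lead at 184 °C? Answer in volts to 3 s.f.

1.15 V

ρ = 2.71×10^-6 Ω·cm = 2.71×10^-8 Ω·m
A = π(d/2)² = π(3.2700e-03 m)² = 3.359e-05 m²
R₍25₎ = ρL/A = (2.71×10^-8)(4.94)/(3.359e-05) = 0.003985 Ω
R₍184₎ = R₍25₎(1 + αΔT) = 0.003985 × (1 + 0.0036×159) = 0.006266 Ω
V = IR = 183 × 0.006266 = 1.15 V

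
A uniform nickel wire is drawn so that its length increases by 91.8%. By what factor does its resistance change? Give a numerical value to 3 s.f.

k = 1 + 91.8/100 = 1.918; volume constant ⇒ A' = A/k, so R' = k²R.
Factor = 3.68

3.68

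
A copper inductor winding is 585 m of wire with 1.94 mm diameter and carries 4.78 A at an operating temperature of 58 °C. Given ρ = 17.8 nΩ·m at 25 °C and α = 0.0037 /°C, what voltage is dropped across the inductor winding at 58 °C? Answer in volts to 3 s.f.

18.9 V

ρ = 17.8 nΩ·m = 1.78×10^-8 Ω·m
A = π(d/2)² = π(9.7000e-04 m)² = 2.956e-06 m²
R₍25₎ = ρL/A = (1.78×10^-8)(585)/(2.956e-06) = 3.523 Ω
R₍58₎ = R₍25₎(1 + αΔT) = 3.523 × (1 + 0.0037×33) = 3.953 Ω
V = IR = 4.78 × 3.953 = 18.9 V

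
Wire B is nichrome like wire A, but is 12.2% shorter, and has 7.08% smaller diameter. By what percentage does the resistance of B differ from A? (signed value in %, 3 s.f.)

1.69%

R ∝ L/d², so R_B/R_A = (1 − 12.2/100) × (1 − 7.08/100)⁻²
= 0.878 × 1.158 = 1.017
(R_B − R_A)/R_A = 1.017 − 1 = 1.69%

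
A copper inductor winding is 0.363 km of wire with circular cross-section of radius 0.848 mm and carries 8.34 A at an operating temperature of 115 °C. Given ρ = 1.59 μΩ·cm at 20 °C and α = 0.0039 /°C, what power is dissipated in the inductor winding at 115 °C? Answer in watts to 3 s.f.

244 W

ρ = 1.59 μΩ·cm = 1.59×10^-8 Ω·m
A = πr² = π(8.4800e-04 m)² = 2.259e-06 m²
R₍20₎ = ρL/A = (1.59×10^-8)(363)/(2.259e-06) = 2.555 Ω
R₍115₎ = R₍20₎(1 + αΔT) = 2.555 × (1 + 0.0039×95) = 3.501 Ω
P = I²R = (8.34)² × 3.501 = 244 W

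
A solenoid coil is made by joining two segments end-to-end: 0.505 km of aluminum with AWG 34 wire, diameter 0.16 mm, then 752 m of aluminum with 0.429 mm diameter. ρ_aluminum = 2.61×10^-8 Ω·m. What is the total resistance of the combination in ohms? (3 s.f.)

791 Ω

Segment 1: A = π(0.16/2 mm)² = π(8.0000e-05 m)² = 2.011e-08 m²
R₁ = ρL/A = (2.61×10^-8)(505)/(2.011e-08) = 655.5 Ω
Segment 2: A = π(d/2)² = π(2.1450e-04 m)² = 1.445e-07 m²
R₂ = (2.61×10^-8)(752)/(1.445e-07) = 135.8 Ω
R = R₁ + R₂ = 791 Ω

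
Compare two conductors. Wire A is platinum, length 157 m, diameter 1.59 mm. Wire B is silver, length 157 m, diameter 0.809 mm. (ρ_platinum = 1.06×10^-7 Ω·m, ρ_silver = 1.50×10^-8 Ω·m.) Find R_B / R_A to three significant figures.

R ∝ ρL/d², so R_B/R_A = (ρ_B/ρ_A) × (d_A/d_B)²
= (1.50×10^-8/1.06×10^-7) × (1.59/0.809)² = 0.547

0.547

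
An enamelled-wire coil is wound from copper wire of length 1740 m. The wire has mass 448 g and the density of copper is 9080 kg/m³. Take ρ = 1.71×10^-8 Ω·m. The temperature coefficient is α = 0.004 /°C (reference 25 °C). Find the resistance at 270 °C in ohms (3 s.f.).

A = m/(density·L) = 0.448/(9080×1740) = 2.8356e-08 m²
R = ρL/A = (1.71×10^-8)(1740)/(2.8356e-08) = 1049 Ω
R(270 °C) = 1049 × (1 + 0.004×245) = 2080 Ω

2080 Ω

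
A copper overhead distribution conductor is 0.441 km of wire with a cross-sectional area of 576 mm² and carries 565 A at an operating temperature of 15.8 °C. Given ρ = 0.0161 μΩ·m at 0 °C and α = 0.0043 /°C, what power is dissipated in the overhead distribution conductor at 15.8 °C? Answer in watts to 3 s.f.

4200 W

ρ = 0.0161 μΩ·m = 1.61×10^-8 Ω·m
A = 576 mm² = 5.760e-04 m²
R₍0₎ = ρL/A = (1.61×10^-8)(441)/(5.760e-04) = 0.01233 Ω
R₍15.8₎ = R₍0₎(1 + αΔT) = 0.01233 × (1 + 0.0043×15.8) = 0.01316 Ω
P = I²R = (565)² × 0.01316 = 4200 W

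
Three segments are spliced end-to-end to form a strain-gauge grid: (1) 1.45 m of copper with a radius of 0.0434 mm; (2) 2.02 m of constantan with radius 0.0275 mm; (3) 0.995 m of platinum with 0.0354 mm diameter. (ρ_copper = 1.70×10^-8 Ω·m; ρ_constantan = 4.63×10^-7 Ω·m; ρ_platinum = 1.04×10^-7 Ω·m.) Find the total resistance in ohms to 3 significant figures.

503 Ω

Seg 1: A = πr² = π(4.3400e-05 m)² = 5.917e-09 m²
R_1 = (1.70×10^-8)(1.45)/(5.917e-09) = 4.166 Ω
Seg 2: A = πr² = π(2.7500e-05 m)² = 2.376e-09 m²
R_2 = (4.63×10^-7)(2.02)/(2.376e-09) = 393.7 Ω
Seg 3: A = π(d/2)² = π(1.7700e-05 m)² = 9.842e-10 m²
R_3 = (1.04×10^-7)(0.995)/(9.842e-10) = 105.1 Ω
R_total = R_1 + R_2 + R_3 = 503 Ω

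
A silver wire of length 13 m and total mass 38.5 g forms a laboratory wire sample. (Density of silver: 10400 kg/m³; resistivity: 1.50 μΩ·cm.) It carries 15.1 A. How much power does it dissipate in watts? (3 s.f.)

ρ = 1.50 μΩ·cm = 1.50×10^-8 Ω·m
A = m/(density·L) = 0.0385/(10400×13) = 2.8476e-07 m²
R = ρL/A = (1.50×10^-8)(13)/(2.8476e-07) = 0.6848 Ω
P = I²R = (15.1)² × 0.6848 = 156 W

156 W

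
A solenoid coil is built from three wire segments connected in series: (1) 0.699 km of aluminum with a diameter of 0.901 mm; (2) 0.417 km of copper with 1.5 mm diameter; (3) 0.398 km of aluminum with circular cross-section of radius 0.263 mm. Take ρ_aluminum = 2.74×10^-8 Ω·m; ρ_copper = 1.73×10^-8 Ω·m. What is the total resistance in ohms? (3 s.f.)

Seg 1: A = π(d/2)² = π(4.5050e-04 m)² = 6.376e-07 m²
R_1 = (2.74×10^-8)(699)/(6.376e-07) = 30.04 Ω
Seg 2: A = π(d/2)² = π(7.5000e-04 m)² = 1.767e-06 m²
R_2 = (1.73×10^-8)(417)/(1.767e-06) = 4.082 Ω
Seg 3: A = πr² = π(2.6300e-04 m)² = 2.173e-07 m²
R_3 = (2.74×10^-8)(398)/(2.173e-07) = 50.18 Ω
R_total = R_1 + R_2 + R_3 = 84.3 Ω

84.3 Ω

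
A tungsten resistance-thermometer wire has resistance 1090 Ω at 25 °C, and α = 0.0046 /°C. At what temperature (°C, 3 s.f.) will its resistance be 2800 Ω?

R = R₀(1 + α(T − T₀)) ⇒ T = T₀ + (R/R₀ − 1)/α
T = 25 + (2800/1090 − 1)/0.0046 = 25 + (1.569)/0.0046 = 366 °C

366 °C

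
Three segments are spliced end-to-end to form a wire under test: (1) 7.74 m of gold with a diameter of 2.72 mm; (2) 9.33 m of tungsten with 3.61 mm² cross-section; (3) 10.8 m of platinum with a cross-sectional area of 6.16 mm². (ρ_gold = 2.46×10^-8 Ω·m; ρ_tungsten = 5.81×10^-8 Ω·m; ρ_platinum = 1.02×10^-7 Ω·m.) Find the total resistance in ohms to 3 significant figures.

Seg 1: A = π(d/2)² = π(1.3600e-03 m)² = 5.811e-06 m²
R_1 = (2.46×10^-8)(7.74)/(5.811e-06) = 0.03277 Ω
Seg 2: A = 3.61 mm² = 3.610e-06 m²
R_2 = (5.81×10^-8)(9.33)/(3.610e-06) = 0.1502 Ω
Seg 3: A = 6.16 mm² = 6.160e-06 m²
R_3 = (1.02×10^-7)(10.8)/(6.160e-06) = 0.1788 Ω
R_total = R_1 + R_2 + R_3 = 0.362 Ω

0.362 Ω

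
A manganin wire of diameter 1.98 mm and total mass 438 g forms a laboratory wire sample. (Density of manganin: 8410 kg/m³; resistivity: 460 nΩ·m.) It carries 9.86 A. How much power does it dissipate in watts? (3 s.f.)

ρ = 460 nΩ·m = 4.60×10^-7 Ω·m
A = π(d/2)² = π(9.9000e-04 m)² = 3.0791e-06 m²
L = m/(density·A) = 0.438/(8410×3.0791e-06) = 16.91 m
R = ρL/A = (4.60×10^-7)(16.91)/(3.0791e-06) = 2.527 Ω
P = I²R = (9.86)² × 2.527 = 246 W

246 W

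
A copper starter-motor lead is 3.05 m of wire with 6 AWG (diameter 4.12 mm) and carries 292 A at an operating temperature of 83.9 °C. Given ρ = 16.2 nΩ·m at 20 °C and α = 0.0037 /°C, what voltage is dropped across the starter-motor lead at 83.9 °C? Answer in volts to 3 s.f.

ρ = 16.2 nΩ·m = 1.62×10^-8 Ω·m
A = π(4.12/2 mm)² = π(2.0600e-03 m)² = 1.333e-05 m²
R₍20₎ = ρL/A = (1.62×10^-8)(3.05)/(1.333e-05) = 0.003706 Ω
R₍83.9₎ = R₍20₎(1 + αΔT) = 0.003706 × (1 + 0.0037×63.9) = 0.004582 Ω
V = IR = 292 × 0.004582 = 1.34 V

1.34 V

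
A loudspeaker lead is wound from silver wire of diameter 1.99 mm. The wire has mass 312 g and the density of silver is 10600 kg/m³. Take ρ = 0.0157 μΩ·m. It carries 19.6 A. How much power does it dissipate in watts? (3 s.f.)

ρ = 0.0157 μΩ·m = 1.57×10^-8 Ω·m
A = π(d/2)² = π(9.9500e-04 m)² = 3.1103e-06 m²
L = m/(density·A) = 0.312/(10600×3.1103e-06) = 9.464 m
R = ρL/A = (1.57×10^-8)(9.464)/(3.1103e-06) = 0.04777 Ω
P = I²R = (19.6)² × 0.04777 = 18.4 W

18.4 W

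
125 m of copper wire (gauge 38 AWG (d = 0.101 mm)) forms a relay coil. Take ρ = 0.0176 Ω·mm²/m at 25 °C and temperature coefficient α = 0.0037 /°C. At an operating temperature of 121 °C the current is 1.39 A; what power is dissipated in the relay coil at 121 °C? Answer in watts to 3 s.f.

ρ = 0.0176 Ω·mm²/m = 1.76×10^-8 Ω·m
A = π(0.101/2 mm)² = π(5.0500e-05 m)² = 8.012e-09 m²
R₍25₎ = ρL/A = (1.76×10^-8)(125)/(8.012e-09) = 274.6 Ω
R₍121₎ = R₍25₎(1 + αΔT) = 274.6 × (1 + 0.0037×96) = 372.1 Ω
P = I²R = (1.39)² × 372.1 = 719 W

719 W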